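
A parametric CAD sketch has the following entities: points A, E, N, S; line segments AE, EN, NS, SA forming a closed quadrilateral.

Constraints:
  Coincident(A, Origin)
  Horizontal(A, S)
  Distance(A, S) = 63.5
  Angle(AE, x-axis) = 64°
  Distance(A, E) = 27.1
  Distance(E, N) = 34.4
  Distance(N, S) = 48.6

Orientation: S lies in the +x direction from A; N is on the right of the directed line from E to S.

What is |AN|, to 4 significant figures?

18.68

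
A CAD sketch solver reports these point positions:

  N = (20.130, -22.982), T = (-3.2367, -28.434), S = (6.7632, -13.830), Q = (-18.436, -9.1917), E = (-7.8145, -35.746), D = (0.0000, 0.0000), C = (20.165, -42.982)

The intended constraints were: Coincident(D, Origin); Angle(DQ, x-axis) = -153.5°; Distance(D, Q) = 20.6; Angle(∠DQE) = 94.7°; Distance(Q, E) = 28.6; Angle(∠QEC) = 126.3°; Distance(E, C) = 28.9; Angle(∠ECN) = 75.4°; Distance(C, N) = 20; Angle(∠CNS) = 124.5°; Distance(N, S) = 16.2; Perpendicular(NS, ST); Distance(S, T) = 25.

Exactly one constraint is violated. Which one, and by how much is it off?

Distance(S, T) = 25 — off by 7.30.

D = (0.00, 0.00) ✓; DQ at -153.5° ✓; |DQ| = 20.60 ✓; ∠DQE = 94.70° ✓; |QE| = 28.60 ✓; ∠QEC = 126.3° ✓; |EC| = 28.90 ✓; ∠ECN = 75.40° ✓; |CN| = 20.00 ✓; ∠CNS = 124.5° ✓; |NS| = 16.20 ✓; ∠(NS, ST) = 90.00° ✓; |ST| = 17.70 ✗.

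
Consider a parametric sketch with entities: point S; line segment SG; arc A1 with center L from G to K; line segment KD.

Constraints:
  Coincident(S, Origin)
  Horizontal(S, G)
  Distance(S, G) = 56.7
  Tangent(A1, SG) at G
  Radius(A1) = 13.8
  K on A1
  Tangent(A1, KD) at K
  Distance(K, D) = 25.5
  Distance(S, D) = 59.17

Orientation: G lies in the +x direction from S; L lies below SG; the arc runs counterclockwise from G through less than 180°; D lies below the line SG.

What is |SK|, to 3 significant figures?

45.2

Checks: |SG| = 56.70 ✓; |LK| = 13.80 ✓; ∠(LK, KD) = 90.00° ✓; |KD| = 25.50 ✓; |SD| = 59.17 ✓.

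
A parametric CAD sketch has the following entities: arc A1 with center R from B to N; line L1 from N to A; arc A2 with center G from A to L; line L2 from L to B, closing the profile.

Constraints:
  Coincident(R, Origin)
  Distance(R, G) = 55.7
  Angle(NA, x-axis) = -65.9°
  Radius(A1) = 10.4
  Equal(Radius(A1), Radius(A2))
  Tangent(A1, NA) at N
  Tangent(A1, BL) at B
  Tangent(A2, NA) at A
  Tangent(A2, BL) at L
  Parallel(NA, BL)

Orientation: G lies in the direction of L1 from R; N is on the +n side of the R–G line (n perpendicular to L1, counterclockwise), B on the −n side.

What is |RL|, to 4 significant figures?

56.66

Tangency of A1 to both parallel lines with radius 10.4 puts N and B at R ± 10.4·n: N = (9.493, 4.247), B = (-9.493, -4.247). Equal radii place A and L the same way about G: A = G + 10.4·n = (32.24, -46.60), L = G − 10.4·n = (13.25, -55.09). Then |RL| = |L − R| = 56.66.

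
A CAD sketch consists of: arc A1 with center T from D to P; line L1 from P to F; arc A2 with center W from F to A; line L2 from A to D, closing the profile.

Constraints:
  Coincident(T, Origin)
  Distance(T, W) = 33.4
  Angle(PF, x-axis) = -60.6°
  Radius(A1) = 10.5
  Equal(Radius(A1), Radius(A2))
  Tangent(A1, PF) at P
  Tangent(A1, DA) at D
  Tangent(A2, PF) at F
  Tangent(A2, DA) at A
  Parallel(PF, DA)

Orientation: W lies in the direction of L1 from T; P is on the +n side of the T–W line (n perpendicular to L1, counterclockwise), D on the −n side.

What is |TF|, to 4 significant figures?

35.01

The slot axis is L1's direction at -60.6°, so u = (cos -60.6°, sin -60.6°) = (0.4909, -0.8712) and n = (−sin -60.6°, cos -60.6°) = (0.8712, 0.4909). T is at the origin and W lies 33.4 along u from T, so W = 33.4·u = (16.40, -29.10). Tangency of A1 to both parallel lines with radius 10.5 puts P and D at T ± 10.5·n: P = (9.148, 5.154), D = (-9.148, -5.154). Equal radii place F and A the same way about W: F = W + 10.5·n = (25.54, -23.94), A = W − 10.5·n = (7.248, -34.25). Then |TF| = |F − T| = 35.01.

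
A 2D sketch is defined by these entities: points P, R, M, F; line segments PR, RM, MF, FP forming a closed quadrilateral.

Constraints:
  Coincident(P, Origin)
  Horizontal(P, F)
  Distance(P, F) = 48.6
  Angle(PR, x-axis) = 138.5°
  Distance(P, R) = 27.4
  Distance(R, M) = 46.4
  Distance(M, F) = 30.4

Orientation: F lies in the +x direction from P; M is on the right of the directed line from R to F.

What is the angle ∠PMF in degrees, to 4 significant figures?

149.3°

P is at the origin; PF is horizontal with |PF| = 48.6 and F in +x, so F = (48.6, 0). PR runs at 138.5° with |PR| = 27.4, so R = (-20.52, 18.16). M is determined by |RM| = 46.4 and |MF| = 30.4 together: it lies at the intersection of circle(R, 46.4) and circle(F, 30.4). With |RF| = 71.47, the foot of the radical line on RF is 44.33 from R and the perpendicular offset is √(46.4² − 44.33²) = 13.70. Taking the right-of-RF solution: M = (18.87, -6.361).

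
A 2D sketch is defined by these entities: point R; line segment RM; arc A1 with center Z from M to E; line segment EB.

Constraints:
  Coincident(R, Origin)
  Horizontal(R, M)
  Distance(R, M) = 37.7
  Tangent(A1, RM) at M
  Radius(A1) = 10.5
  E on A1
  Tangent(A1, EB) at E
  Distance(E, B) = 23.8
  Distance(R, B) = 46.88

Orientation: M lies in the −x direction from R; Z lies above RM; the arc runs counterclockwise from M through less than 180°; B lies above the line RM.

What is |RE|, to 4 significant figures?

29.80

Checks: |ZE| = 10.50 ✓; ∠(ZE, EB) = 90.00° ✓; |EB| = 23.80 ✓; |RB| = 46.88 ✓.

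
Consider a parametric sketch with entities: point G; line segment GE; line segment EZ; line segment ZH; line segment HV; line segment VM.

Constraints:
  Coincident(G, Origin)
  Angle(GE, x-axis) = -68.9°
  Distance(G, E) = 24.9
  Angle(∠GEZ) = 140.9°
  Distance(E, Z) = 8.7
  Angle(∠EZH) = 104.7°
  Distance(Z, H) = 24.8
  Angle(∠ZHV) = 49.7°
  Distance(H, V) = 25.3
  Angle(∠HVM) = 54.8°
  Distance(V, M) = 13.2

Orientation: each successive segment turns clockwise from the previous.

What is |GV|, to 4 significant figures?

11.80

∠EZH = 104.7° gives ZH at 176.7° from the x-axis; with |ZH| = 24.8, H = (-18.48, -30.08). ∠ZHV = 49.7° gives HV at 46.40° from the x-axis; with |HV| = 25.3, V = (-1.036, -11.76). Then |GV| = |V − G| = 11.80.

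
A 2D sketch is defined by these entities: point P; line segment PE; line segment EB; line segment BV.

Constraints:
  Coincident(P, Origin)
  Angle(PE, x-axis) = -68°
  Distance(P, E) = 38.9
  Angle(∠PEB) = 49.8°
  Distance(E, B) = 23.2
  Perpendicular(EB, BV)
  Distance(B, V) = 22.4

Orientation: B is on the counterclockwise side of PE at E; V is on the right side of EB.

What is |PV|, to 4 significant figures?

52.15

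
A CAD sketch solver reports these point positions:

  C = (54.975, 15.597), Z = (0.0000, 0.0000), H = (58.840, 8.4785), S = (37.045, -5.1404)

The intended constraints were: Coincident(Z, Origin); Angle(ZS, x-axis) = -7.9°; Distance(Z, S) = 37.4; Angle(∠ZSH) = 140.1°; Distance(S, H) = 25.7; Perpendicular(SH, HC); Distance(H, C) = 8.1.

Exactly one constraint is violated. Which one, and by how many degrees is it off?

Perpendicular(SH, HC) — off by 3.50°.

Z = (0.00, 0.00) ✓; ZS at -7.900° ✓; |ZS| = 37.40 ✓; ∠ZSH = 140.1° ✓; |SH| = 25.70 ✓; ∠(SH, HC) = 86.50° ✗; |HC| = 8.100 ✓.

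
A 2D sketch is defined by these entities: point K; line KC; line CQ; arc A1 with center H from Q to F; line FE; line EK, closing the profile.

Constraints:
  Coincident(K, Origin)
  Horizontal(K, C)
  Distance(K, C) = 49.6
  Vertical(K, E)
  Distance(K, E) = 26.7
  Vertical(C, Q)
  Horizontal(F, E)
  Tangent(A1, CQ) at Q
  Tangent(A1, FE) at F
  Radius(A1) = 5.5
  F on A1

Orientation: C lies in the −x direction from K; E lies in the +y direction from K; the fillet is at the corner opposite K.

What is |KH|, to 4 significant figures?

48.93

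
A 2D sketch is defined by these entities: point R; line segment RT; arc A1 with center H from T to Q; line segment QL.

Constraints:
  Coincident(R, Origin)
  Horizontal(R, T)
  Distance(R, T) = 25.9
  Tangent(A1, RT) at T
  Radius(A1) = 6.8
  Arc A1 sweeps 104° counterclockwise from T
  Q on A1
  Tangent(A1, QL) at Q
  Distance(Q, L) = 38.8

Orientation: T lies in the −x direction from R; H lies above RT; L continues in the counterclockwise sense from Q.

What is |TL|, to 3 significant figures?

46.2

R is at the origin; RT is horizontal with |RT| = 25.9 and T on the −x side, so T = (-25.9, 0.00). A1 meets RT tangentially, so HT is at right angles to RT, so H = T + (0, 6.8) = (-25.9, 6.80). On A1, T sits at bearing -90° from H; a 104° counterclockwise sweep puts Q at bearing 14°, so Q = H + 6.8·(cos 14°, sin 14°) = (-19.3, 8.45). Tangency of A1 to QL means the radius HQ is perpendicular to QL, so QL runs along (−sin 14°, cos 14°); with |QL| = 38.8, L = (-28.7, 46.1). Then |TL| = |L − T| = 46.2.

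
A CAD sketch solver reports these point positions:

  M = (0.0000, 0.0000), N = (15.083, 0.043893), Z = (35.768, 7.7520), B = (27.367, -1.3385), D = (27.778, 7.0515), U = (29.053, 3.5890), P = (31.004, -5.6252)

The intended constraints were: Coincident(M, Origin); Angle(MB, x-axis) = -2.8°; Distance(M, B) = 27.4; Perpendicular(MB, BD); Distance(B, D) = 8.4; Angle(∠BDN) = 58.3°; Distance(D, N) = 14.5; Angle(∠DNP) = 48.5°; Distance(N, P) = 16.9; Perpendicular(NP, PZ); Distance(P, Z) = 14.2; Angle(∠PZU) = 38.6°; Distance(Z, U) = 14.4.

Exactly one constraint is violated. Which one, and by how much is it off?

Distance(Z, U) = 14.4 — off by 6.50.

M = (0.00, 0.00) ✓; MB at -2.800° ✓; |MB| = 27.40 ✓; ∠(MB, BD) = 90.00° ✓; |BD| = 8.400 ✓; ∠BDN = 58.30° ✓; |DN| = 14.50 ✓; ∠DNP = 48.50° ✓; |NP| = 16.90 ✓; ∠(NP, PZ) = 90.00° ✓; |PZ| = 14.20 ✓; ∠PZU = 38.60° ✓; |ZU| = 7.901 ✗.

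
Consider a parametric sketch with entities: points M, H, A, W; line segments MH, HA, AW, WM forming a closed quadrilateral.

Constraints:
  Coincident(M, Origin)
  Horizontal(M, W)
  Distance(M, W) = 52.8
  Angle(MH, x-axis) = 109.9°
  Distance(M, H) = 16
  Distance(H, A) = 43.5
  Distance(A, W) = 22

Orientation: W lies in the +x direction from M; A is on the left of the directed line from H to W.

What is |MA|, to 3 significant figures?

41.4

Checks: MH at 109.9° ✓; |HA| = 43.50 ✓; |AW| = 22.00 ✓.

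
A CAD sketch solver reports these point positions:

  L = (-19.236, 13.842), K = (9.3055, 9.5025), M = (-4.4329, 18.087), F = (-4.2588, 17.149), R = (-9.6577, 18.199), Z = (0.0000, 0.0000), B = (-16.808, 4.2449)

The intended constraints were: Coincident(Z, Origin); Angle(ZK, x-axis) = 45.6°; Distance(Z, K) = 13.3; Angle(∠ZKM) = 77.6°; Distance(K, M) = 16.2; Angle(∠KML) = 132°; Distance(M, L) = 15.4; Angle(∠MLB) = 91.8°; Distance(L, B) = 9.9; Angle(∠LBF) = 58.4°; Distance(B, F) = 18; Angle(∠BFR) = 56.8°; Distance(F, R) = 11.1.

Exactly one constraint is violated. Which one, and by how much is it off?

Distance(F, R) = 11.1 — off by 5.60.

Z = (0.00, 0.00) ✓; ZK at 45.60° ✓; |ZK| = 13.30 ✓; ∠ZKM = 77.60° ✓; |KM| = 16.20 ✓; ∠KML = 132.0° ✓; |ML| = 15.40 ✓; ∠MLB = 91.80° ✓; |LB| = 9.899 ✓; ∠LBF = 58.40° ✓; |BF| = 18.00 ✓; ∠BFR = 56.80° ✓; |FR| = 5.500 ✗.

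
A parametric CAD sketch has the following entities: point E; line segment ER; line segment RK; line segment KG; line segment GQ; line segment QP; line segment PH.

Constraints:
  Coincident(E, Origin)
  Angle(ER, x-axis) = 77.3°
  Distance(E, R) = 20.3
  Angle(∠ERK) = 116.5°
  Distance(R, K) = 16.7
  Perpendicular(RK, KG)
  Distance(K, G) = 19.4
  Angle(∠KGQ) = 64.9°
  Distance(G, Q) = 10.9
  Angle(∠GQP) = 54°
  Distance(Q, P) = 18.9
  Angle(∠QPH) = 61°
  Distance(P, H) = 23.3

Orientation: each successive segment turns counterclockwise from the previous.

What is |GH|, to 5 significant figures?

11.622

E is at the origin; ER runs at 77.3° with length 20.3, so R = (4.4629, 19.803). ∠ERK = 116.5° gives RK at 140.80° from the x-axis; with |RK| = 16.7, K = (-8.4787, 30.358). The perpendicularity gives KG at right angles to RK, so KG runs at -129.20°; with |KG| = 19.4, G = (-20.740, 15.324). ∠KGQ = 64.9° gives GQ at -14.100° from the x-axis; with |GQ| = 10.9, Q = (-10.168, 12.669). ∠GQP = 54.0° gives QP at 111.90° from the x-axis; with |QP| = 18.9, P = (-17.218, 30.205). ∠QPH = 61.0° gives PH at -129.10° from the x-axis; with |PH| = 23.3, H = (-31.913, 12.123). Then |GH| = |H − G| = 11.622.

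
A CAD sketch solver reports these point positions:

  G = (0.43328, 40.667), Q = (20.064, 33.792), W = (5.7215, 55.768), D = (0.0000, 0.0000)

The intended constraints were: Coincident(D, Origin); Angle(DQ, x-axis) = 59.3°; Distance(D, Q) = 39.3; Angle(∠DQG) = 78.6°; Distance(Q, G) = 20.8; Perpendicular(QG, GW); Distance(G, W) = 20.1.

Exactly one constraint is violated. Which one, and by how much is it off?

Distance(G, W) = 20.1 — off by 4.10.

D = (0.00, 0.00) ✓; DQ at 59.30° ✓; |DQ| = 39.30 ✓; ∠DQG = 78.60° ✓; |QG| = 20.80 ✓; ∠(QG, GW) = 90.00° ✓; |GW| = 16.00 ✗.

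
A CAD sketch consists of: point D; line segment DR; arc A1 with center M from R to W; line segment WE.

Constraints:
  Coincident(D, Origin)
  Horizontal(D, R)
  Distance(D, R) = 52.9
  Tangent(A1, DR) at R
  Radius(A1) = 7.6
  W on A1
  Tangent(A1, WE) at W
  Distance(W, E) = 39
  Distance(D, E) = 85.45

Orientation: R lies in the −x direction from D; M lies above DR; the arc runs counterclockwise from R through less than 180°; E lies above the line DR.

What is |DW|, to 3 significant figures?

49.3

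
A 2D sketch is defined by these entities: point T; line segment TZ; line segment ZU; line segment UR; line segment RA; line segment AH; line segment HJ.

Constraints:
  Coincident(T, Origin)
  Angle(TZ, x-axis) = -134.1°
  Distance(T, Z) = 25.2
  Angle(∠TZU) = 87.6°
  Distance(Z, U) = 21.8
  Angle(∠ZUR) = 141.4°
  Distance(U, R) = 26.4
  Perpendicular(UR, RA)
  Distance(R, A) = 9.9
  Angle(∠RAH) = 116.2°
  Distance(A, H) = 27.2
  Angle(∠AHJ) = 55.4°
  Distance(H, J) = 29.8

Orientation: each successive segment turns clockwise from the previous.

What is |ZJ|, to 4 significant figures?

31.55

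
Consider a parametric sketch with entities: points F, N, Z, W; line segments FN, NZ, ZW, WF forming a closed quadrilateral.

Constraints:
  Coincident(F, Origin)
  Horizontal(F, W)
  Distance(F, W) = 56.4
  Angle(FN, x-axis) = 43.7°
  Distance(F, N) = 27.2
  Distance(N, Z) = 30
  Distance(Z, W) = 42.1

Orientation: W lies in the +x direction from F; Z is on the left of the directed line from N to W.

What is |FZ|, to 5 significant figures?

57.200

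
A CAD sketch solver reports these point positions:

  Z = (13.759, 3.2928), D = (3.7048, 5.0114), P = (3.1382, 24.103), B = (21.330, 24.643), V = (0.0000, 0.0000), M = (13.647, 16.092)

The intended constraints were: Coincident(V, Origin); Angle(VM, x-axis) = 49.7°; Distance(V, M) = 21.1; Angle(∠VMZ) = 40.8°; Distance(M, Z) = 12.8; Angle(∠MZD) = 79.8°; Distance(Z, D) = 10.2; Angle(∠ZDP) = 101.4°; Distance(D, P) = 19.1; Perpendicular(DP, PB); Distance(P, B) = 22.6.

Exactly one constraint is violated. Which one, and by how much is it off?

Distance(P, B) = 22.6 — off by 4.40.

V = (0.00, 0.00) ✓; VM at 49.70° ✓; |VM| = 21.10 ✓; ∠VMZ = 40.80° ✓; |MZ| = 12.80 ✓; ∠MZD = 79.80° ✓; |ZD| = 10.20 ✓; ∠ZDP = 101.4° ✓; |DP| = 19.10 ✓; ∠(DP, PB) = 90.00° ✓; |PB| = 18.20 ✗.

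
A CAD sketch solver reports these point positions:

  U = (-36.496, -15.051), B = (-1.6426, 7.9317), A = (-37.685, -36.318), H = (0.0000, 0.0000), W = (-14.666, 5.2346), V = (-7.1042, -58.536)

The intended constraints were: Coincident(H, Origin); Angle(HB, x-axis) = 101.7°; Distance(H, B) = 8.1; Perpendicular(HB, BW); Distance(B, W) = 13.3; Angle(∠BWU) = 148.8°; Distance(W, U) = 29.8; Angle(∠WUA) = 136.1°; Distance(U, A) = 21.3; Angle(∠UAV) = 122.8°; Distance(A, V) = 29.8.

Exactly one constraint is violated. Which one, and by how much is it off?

Distance(A, V) = 29.8 — off by 8.00.

H = (0.00, 0.00) ✓; HB at 101.7° ✓; |HB| = 8.100 ✓; ∠(HB, BW) = 90.00° ✓; |BW| = 13.30 ✓; ∠BWU = 148.8° ✓; |WU| = 29.80 ✓; ∠WUA = 136.1° ✓; |UA| = 21.30 ✓; ∠UAV = 122.8° ✓; |AV| = 37.80 ✗.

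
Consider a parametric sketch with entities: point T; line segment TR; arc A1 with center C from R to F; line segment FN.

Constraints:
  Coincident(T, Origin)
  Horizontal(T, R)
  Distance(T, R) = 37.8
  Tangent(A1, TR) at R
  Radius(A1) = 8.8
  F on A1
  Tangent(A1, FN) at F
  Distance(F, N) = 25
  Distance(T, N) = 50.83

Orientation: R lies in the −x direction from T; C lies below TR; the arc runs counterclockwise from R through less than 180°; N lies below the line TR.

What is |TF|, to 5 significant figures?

47.525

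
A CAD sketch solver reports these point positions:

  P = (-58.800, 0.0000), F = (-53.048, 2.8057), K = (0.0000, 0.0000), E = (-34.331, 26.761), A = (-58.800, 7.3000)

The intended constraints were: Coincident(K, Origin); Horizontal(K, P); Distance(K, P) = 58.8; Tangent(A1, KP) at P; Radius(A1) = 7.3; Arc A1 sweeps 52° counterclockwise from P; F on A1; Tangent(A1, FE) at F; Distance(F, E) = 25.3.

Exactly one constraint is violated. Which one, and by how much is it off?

Distance(F, E) = 25.3 — off by 5.10.

K = (0.00, 0.00) ✓; K.y = 0.00, P.y = 0.00 ✓; |KP| = 58.80 ✓; ∠(AP, PK) = 90.00° ✓; |AP| = 7.300 ✓; bearing(A→F) − bearing(A→P) = 52.00° ✓; |AF| = 7.300 ✓; ∠(AF, FE) = 90.00° ✓; |FE| = 30.40 ✗.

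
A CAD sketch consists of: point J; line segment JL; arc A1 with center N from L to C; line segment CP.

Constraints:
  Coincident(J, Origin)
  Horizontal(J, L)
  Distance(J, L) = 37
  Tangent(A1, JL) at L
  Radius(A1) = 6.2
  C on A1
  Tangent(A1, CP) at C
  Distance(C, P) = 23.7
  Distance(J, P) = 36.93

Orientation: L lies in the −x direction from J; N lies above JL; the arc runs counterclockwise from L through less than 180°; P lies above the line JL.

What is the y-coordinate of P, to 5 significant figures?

27.413

J is at the origin; JL is horizontal with |JL| = 37.0 and L on the −x side, so L = (-37.000, 0.0000). A1 meets JL tangentially, so NL is at right angles to JL, so N = L + (0, 6.2) = (-37.000, 6.2000). Since NC ⟂ CP (tangency), |NP| = √(6.2² + 23.7²) = 24.498 regardless of where C sits on A1. So P lies on both circle(J, 36.93) and circle(N, 24.498); the above-JL intersection is P = (-24.746, 27.413). C is the foot of the tangent from P: C = (-31.021, 4.5584).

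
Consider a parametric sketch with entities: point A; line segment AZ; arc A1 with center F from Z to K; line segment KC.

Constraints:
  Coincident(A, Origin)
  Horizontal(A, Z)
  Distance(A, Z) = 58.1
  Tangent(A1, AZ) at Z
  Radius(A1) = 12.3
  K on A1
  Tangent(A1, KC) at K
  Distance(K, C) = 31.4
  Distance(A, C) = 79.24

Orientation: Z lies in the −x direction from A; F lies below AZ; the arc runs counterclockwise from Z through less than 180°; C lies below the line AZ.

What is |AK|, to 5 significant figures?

71.679

Checks: A = (0.00, 0.00) ✓; |FK| = 12.30 ✓; ∠(FK, KC) = 90.00° ✓; |KC| = 31.40 ✓; |AC| = 79.24 ✓.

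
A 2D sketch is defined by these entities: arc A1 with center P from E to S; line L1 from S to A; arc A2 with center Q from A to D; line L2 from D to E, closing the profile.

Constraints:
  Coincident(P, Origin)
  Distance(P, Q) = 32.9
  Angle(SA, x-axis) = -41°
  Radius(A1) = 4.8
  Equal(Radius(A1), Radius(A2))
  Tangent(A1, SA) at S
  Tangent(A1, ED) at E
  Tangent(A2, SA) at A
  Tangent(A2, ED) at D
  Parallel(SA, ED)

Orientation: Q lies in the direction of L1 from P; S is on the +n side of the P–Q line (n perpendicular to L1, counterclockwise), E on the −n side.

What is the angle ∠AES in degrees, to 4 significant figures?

73.73°

The slot axis is L1's direction at -41.0°, so u = (cos -41.0°, sin -41.0°) = (0.7547, -0.6561) and n = (−sin -41.0°, cos -41.0°) = (0.6561, 0.7547). P is at the origin and Q lies 32.9 along u from P, so Q = 32.9·u = (24.83, -21.58). Tangency of A1 to both parallel lines with radius 4.8 puts S and E at P ± 4.8·n: S = (3.149, 3.623), E = (-3.149, -3.623). Equal radii place A and D the same way about Q: A = Q + 4.8·n = (27.98, -17.96), D = Q − 4.8·n = (21.68, -25.21). Then cos ∠AES = EA·ES / (|EA||ES|), giving 73.73°.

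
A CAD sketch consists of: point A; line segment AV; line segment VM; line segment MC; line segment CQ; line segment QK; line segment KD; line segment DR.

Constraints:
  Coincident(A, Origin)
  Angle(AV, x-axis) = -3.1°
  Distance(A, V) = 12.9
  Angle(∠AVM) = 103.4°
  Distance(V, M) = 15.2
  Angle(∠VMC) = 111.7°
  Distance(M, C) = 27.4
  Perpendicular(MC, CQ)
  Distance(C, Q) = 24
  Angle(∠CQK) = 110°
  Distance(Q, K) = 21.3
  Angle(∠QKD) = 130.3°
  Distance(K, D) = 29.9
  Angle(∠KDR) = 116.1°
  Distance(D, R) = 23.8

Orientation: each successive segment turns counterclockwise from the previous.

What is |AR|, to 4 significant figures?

36.28

A is at the origin; AV runs at -3.1° with length 12.9, so V = (12.88, -0.6976). ∠AVM = 103.4° gives VM at 73.50° from the x-axis; with |VM| = 15.2, M = (17.20, 13.88). ∠VMC = 111.7° gives MC at 141.8° from the x-axis; with |MC| = 27.4, C = (-4.334, 30.82). MC ⟂ CQ, so CQ runs at -128.2°; with |CQ| = 24.0, Q = (-19.18, 11.96). ∠CQK = 110.0° gives QK at -58.20° from the x-axis; with |QK| = 21.3, K = (-7.952, -6.142). ∠QKD = 130.3° gives KD at -8.500° from the x-axis; with |KD| = 29.9, D = (21.62, -10.56). ∠KDR = 116.1° gives DR at 55.40° from the x-axis; with |DR| = 23.8, R = (35.13, 9.029). Then |AR| = |R − A| = 36.28.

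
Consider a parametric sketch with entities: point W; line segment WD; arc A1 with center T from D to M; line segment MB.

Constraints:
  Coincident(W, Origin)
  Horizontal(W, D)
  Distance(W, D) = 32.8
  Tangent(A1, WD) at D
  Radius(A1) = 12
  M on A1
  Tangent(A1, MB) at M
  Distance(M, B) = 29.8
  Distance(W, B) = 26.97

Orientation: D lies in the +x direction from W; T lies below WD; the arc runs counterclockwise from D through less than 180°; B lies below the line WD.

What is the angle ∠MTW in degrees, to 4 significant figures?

20.86°

Checks: |TM| = 12.00 ✓; ∠(TM, MB) = 90.00° ✓; |MB| = 29.80 ✓; |WB| = 26.97 ✓.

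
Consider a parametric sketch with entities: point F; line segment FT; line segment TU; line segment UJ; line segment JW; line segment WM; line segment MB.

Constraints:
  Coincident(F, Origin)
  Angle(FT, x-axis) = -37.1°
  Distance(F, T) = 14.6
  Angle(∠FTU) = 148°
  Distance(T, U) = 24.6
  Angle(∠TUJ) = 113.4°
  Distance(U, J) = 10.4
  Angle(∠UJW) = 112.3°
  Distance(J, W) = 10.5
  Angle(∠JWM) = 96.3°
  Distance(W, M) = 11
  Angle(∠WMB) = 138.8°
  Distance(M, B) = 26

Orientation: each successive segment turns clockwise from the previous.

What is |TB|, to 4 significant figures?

17.16

F is at the origin; FT runs at -37.1° with length 14.6, so T = (11.64, -8.807). ∠FTU = 148.0° gives TU at -69.10° from the x-axis; with |TU| = 24.6, U = (20.42, -31.79). ∠TUJ = 113.4° gives UJ at -135.7° from the x-axis; with |UJ| = 10.4, J = (12.98, -39.05). ∠UJW = 112.3° gives JW at 156.6° from the x-axis; with |JW| = 10.5, W = (3.341, -34.88). ∠JWM = 96.3° gives WM at 72.90° from the x-axis; with |WM| = 11.0, M = (6.575, -24.37). ∠WMB = 138.8° gives MB at 31.70° from the x-axis; with |MB| = 26.0, B = (28.70, -10.71). Then |TB| = |B − T| = 17.16.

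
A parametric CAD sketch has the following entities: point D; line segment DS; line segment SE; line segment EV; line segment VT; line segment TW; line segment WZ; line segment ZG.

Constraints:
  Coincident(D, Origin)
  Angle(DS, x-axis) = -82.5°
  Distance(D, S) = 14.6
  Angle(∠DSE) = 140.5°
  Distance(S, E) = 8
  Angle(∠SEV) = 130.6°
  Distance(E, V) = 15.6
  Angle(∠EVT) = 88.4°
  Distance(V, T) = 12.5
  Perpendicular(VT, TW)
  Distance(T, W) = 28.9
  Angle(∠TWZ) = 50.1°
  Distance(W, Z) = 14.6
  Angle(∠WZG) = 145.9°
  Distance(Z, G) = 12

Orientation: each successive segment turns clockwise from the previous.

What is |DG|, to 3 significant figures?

26.4

D is at the origin; DS runs at -82.5° with length 14.6, so S = (1.91, -14.5). ∠DSE = 140.5° gives SE at -122° from the x-axis; with |SE| = 8.0, E = (-2.33, -21.3). ∠SEV = 130.6° gives EV at -171° from the x-axis; with |EV| = 15.6, V = (-17.8, -23.6). ∠EVT = 88.4° gives VT at 97.0° from the x-axis; with |VT| = 12.5, T = (-19.3, -11.2). VT is perpendicular to TW, so TW runs at 7.00°; with |TW| = 28.9, W = (9.40, -7.66). ∠TWZ = 50.1° gives WZ at -123° from the x-axis; with |WZ| = 14.6, Z = (1.47, -19.9). ∠WZG = 145.9° gives ZG at -157° from the x-axis; with |ZG| = 12.0, G = (-9.57, -24.6). Then |DG| = |G − D| = 26.4.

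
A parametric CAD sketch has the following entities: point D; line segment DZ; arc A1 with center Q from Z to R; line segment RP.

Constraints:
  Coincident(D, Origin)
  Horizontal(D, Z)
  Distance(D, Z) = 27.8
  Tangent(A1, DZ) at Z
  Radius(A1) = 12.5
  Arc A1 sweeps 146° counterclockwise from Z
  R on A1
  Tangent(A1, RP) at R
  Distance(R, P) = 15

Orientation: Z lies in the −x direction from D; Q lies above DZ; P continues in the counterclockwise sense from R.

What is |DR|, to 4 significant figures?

30.92

D is at the origin; D and Z share the same y with |DZ| = 27.8 and Z on the −x side, so Z = (-27.80, 0.000). A1 meets DZ tangentially, so QZ is at right angles to DZ, so Q = Z + (0, 12.5) = (-27.80, 12.50). On A1, Z sits at bearing -90° from Q; a 146° counterclockwise sweep puts R at bearing 56°, so R = Q + 12.5·(cos 56°, sin 56°) = (-20.81, 22.86). Then |DR| = |R − D| = 30.92.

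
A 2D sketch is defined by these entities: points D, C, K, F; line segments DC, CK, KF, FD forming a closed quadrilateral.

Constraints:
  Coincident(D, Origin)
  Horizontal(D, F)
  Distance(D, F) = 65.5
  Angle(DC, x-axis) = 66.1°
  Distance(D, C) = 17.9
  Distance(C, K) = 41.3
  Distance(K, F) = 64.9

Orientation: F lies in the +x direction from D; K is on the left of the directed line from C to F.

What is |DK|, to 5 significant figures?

59.150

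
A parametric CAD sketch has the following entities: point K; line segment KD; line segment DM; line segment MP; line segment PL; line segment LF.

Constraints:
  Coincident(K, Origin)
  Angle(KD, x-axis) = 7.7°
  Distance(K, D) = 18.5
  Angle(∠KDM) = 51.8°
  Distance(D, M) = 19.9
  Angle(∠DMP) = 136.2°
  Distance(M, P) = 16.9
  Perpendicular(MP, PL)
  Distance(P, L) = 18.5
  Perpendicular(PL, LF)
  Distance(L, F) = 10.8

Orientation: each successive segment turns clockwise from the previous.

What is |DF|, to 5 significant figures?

21.002

MP ⟂ PL, so PL runs at 105.70°; with |PL| = 18.5, L = (-13.042, -1.4310). PL ⟂ LF, so LF runs at 15.700°; with |LF| = 10.8, F = (-2.6454, 1.4915). Then |DF| = |F − D| = 21.002.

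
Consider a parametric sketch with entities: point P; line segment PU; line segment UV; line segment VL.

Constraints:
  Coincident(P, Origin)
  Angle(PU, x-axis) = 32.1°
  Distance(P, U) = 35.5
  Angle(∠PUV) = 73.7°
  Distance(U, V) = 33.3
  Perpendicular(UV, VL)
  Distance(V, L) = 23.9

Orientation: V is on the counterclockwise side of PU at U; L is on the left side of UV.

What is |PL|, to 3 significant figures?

25.5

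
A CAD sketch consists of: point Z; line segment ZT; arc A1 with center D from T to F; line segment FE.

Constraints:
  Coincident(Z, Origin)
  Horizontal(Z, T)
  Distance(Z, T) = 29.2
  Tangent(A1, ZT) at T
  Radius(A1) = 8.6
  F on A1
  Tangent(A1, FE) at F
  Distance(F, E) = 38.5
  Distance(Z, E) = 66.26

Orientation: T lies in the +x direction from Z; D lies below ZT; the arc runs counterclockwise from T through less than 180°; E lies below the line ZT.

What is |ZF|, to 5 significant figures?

27.942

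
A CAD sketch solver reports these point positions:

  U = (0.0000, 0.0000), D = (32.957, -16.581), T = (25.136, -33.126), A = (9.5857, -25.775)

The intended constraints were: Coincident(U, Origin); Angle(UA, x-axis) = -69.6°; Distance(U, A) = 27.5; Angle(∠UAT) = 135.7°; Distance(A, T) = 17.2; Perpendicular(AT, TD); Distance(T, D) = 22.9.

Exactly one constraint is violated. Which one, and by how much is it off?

Distance(T, D) = 22.9 — off by 4.60.

U = (0.00, 0.00) ✓; UA at -69.60° ✓; |UA| = 27.50 ✓; ∠UAT = 135.7° ✓; |AT| = 17.20 ✓; ∠(AT, TD) = 90.00° ✓; |TD| = 18.30 ✗.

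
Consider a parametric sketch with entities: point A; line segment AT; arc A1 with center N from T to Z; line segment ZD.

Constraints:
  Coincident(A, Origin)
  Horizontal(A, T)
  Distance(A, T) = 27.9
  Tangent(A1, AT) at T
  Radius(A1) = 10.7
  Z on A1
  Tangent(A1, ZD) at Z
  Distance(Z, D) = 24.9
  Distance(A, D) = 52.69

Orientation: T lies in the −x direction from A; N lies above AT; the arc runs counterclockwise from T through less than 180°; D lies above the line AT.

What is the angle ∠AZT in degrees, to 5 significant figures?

69.311°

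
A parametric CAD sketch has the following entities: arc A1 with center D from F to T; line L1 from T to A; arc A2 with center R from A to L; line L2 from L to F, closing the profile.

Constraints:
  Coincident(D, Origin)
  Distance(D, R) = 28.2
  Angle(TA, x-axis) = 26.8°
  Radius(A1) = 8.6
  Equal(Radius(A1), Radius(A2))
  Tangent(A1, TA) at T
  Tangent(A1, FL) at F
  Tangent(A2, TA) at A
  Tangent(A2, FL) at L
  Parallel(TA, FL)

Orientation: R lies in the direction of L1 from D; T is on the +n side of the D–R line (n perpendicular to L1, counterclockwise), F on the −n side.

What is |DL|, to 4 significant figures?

29.48

The slot axis is L1's direction at 26.8°, so u = (cos 26.8°, sin 26.8°) = (0.8926, 0.4509) and n = (−sin 26.8°, cos 26.8°) = (-0.4509, 0.8926). D is at the origin and R lies 28.2 along u from D, so R = 28.2·u = (25.17, 12.71). Tangency of A1 to both parallel lines with radius 8.6 puts T and F at D ± 8.6·n: T = (-3.878, 7.676), F = (3.878, -7.676). Equal radii place A and L the same way about R: A = R + 8.6·n = (21.29, 20.39), L = R − 8.6·n = (29.05, 5.039). Then |DL| = |L − D| = 29.48.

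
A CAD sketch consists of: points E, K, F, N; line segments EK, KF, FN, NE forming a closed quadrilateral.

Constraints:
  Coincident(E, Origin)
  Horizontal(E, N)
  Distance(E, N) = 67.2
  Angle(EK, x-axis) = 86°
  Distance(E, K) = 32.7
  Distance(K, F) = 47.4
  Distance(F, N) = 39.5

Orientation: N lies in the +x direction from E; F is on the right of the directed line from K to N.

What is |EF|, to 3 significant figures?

29.2

Checks: |KF| = 47.40 ✓; |FN| = 39.50 ✓.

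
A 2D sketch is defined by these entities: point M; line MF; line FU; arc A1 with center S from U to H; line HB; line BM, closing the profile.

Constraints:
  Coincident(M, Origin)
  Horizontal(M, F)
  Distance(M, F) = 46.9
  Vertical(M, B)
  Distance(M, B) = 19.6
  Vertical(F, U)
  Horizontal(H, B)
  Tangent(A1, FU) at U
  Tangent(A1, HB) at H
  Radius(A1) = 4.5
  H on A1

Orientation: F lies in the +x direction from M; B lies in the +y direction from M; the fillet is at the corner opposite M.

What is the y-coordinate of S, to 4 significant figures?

15.10

M is at the origin; MF is horizontal with |MF| = 46.9 and F on the +x side, so F = (46.90, 0.000). M and B share the same x with |MB| = 19.6 and B on the +y side, so B = (0.000, 19.60). The virtual corner opposite M is at (46.90, 19.60). A1 meets FU tangentially, so SU is at right angles to FU and tangency of A1 to HB means the radius SH is perpendicular to HB, with radius 4.5, so the center S sits 4.5 in from both sides at S = (42.40, 15.10). So S.y = 15.10.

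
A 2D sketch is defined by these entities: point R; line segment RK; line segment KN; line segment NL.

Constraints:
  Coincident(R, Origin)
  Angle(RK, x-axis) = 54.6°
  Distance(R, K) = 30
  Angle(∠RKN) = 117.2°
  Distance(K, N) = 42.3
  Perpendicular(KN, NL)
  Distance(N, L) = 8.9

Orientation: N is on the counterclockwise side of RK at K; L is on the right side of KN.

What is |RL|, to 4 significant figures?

66.36

R is at the origin; RK runs at 54.6° with length 30.0, so K = 30.0·(cos 54.6°, sin 54.6°) = (17.38, 24.45). ∠RKN = 117.2°, so KN runs at 54.6° + (180° − 117.2°) = 117.4° from the x-axis; with |KN| = 42.3, N = K + 42.3·(cos 117.4°, sin 117.4°) = (-2.088, 62.01). KN ⟂ NL; with |NL| = 8.9 on the right of KN, L = N + 8.9·(0.8878, 0.4602) = (5.814, 66.10). Then |RL| = |L − R| = 66.36.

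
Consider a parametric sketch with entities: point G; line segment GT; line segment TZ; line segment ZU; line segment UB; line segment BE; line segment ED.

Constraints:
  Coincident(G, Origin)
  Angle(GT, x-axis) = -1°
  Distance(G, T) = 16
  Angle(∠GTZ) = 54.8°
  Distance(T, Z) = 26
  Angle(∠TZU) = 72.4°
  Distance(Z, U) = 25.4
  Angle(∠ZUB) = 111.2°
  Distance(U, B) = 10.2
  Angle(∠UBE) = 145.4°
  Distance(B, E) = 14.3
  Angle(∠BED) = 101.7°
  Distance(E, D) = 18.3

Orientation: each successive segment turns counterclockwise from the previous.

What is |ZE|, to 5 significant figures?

34.826

G is at the origin; GT runs at -1.0° with length 16.0, so T = (15.998, -0.27924). ∠GTZ = 54.8° gives TZ at 124.20° from the x-axis; with |TZ| = 26.0, Z = (1.3834, 21.225). ∠TZU = 72.4° gives ZU at -128.20° from the x-axis; with |ZU| = 25.4, U = (-14.324, 1.2641). ∠ZUB = 111.2° gives UB at -59.400° from the x-axis; with |UB| = 10.2, B = (-9.1320, -7.5155). ∠UBE = 145.4° gives BE at -24.800° from the x-axis; with |BE| = 14.3, E = (3.8493, -13.514). Then |ZE| = |E − Z| = 34.826.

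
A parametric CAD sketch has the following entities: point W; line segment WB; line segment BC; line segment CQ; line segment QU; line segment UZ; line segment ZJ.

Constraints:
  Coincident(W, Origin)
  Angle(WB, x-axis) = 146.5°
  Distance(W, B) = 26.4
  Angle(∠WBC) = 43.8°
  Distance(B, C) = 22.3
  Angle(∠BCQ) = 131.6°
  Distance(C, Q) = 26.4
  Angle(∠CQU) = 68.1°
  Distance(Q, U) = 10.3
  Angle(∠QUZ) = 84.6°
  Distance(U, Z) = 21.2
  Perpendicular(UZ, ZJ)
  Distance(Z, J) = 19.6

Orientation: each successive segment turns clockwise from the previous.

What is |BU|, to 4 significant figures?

38.04

∠BCQ = 131.6° gives CQ at -38.10° from the x-axis; with |CQ| = 26.4, Q = (20.70, 2.269). ∠CQU = 68.1° gives QU at -150.0° from the x-axis; with |QU| = 10.3, U = (11.78, -2.881). Then |BU| = |U − B| = 38.04.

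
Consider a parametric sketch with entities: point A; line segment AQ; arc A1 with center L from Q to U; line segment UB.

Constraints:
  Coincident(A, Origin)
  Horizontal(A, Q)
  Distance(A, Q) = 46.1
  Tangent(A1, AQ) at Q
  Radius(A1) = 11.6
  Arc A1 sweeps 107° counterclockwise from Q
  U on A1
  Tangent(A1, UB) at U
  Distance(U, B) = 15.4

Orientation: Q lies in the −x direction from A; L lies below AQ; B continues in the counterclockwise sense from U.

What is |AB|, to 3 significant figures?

60.5

A is at the origin; AQ is horizontal with |AQ| = 46.1 and Q on the −x side, so Q = (-46.1, 0.00). Since A1 is tangent to AQ there, LQ ⟂ AQ, so L = Q + (0, -11.6) = (-46.1, -11.6). On A1, Q sits at bearing 90° from L; a 107° counterclockwise sweep puts U at bearing 197°, so U = L + 11.6·(cos 197°, sin 197°) = (-57.2, -15.0). Since A1 is tangent to UB there, LU ⟂ UB, so UB runs along (−sin 197°, cos 197°); with |UB| = 15.4, B = (-52.7, -29.7). Then |AB| = |B − A| = 60.5.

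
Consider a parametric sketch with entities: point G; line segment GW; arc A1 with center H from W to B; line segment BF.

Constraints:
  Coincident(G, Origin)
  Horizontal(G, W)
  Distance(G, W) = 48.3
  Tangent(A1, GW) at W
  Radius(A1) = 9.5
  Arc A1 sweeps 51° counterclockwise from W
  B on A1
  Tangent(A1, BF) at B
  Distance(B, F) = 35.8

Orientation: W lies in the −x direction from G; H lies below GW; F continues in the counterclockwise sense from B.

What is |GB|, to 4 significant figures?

55.79

Tangency of A1 to GW means the radius HW is perpendicular to GW, so H = W + (0, -9.5) = (-48.30, -9.500). On A1, W sits at bearing 90° from H; a 51° counterclockwise sweep puts B at bearing 141°, so B = H + 9.5·(cos 141°, sin 141°) = (-55.68, -3.521). Then |GB| = |B − G| = 55.79.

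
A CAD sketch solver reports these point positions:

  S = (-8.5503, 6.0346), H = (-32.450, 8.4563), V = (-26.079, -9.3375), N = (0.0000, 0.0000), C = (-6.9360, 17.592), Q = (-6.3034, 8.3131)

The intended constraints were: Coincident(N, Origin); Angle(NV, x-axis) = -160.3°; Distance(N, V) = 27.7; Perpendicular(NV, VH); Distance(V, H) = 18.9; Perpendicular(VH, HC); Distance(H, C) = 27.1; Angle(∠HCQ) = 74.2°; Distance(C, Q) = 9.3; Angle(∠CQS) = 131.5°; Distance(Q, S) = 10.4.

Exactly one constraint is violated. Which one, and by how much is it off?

Distance(Q, S) = 10.4 — off by 7.20.

N = (0.00, 0.00) ✓; NV at -160.3° ✓; |NV| = 27.70 ✓; ∠(NV, VH) = 90.00° ✓; |VH| = 18.90 ✓; ∠(VH, HC) = 90.00° ✓; |HC| = 27.10 ✓; ∠HCQ = 74.20° ✓; |CQ| = 9.300 ✓; ∠CQS = 131.5° ✓; |QS| = 3.200 ✗.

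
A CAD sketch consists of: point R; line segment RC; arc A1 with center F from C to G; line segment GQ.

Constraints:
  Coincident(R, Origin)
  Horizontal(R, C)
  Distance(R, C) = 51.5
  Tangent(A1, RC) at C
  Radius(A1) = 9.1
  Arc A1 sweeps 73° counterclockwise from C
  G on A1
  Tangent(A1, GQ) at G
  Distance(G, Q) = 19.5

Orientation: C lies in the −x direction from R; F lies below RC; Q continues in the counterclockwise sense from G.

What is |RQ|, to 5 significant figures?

70.517

R is at the origin; R and C share the same y with |RC| = 51.5 and C on the −x side, so C = (-51.500, 0.0000). The tangent condition forces FC to be normal to RC, so F = C + (0, -9.1) = (-51.500, -9.1000). On A1, C sits at bearing 90° from F; a 73° counterclockwise sweep puts G at bearing 163°, so G = F + 9.1·(cos 163°, sin 163°) = (-60.202, -6.4394). A1 meets GQ tangentially, so FG is at right angles to GQ, so GQ runs along (−sin 163°, cos 163°); with |GQ| = 19.5, Q = (-65.904, -25.087). Then |RQ| = |Q − R| = 70.517.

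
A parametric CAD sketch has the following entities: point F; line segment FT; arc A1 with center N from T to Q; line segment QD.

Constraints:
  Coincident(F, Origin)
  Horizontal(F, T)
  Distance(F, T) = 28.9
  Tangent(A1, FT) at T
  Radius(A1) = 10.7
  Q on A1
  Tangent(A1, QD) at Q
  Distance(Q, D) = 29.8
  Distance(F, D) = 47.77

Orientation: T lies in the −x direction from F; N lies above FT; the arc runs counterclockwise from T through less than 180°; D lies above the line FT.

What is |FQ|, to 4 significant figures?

22.14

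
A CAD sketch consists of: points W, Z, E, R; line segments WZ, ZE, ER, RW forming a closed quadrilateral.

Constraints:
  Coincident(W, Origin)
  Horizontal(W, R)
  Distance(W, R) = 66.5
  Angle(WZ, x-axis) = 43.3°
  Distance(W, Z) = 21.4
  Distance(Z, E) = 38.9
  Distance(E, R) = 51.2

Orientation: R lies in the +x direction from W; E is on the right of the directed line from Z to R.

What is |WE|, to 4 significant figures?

31.87

Checks: |ZE| = 38.90 ✓; |ER| = 51.20 ✓.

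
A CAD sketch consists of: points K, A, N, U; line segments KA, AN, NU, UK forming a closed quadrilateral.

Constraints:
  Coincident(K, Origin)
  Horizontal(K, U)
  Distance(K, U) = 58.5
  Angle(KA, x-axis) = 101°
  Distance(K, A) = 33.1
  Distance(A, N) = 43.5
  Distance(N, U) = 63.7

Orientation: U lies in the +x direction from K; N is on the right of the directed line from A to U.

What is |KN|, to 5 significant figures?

11.754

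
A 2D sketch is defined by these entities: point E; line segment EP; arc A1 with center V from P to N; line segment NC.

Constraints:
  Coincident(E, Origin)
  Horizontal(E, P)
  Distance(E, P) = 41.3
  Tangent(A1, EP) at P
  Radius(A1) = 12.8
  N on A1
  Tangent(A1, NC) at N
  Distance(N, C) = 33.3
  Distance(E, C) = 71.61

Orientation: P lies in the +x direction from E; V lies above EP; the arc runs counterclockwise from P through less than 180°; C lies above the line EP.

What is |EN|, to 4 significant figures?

55.50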